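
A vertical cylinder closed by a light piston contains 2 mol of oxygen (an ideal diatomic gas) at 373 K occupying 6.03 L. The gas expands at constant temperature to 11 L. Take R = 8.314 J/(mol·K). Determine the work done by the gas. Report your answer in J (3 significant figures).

W ≈ 3730 J

Isothermal: W = nRT ln(V₂/V₁).
W = (2)(8.314)(373) × ln(11/6.03)
  = 6202 × 0.6011
W_by_gas = 3728 J.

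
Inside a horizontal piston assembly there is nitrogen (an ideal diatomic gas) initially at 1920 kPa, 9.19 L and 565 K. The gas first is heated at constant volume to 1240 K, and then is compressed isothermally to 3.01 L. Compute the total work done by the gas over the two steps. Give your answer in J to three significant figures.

W_total ≈ -43200 J

Step 1 (isochoric): W = 0 (constant volume).
After step 1: P = 4214 kPa (V unchanged).
Step 2 (isothermal): W = P₁V₁ ln(V₂/V₁) = (38725) ln(3.01/9.19) = -43224 J.
W_total = 0 − 43224 = -43224 J.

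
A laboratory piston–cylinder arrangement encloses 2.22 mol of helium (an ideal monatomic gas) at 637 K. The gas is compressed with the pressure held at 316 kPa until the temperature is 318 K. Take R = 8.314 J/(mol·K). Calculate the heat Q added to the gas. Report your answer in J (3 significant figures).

Q ≈ -14700 J

Isobaric: W = nRΔT = (2.22)(8.314)(-319) = -5888 J.
ΔU = nCᵥΔT with Cᵥ = 3R/2: ΔU = (2.22)(12.47)(-319) = -8832 J.
Q = ΔU + W = -8832 − 5888 = -14720 J.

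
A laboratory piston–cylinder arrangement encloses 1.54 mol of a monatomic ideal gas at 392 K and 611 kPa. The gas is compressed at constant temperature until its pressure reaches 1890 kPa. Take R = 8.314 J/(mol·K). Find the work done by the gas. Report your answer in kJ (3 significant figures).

Isothermal process: W = nRT ln(V₂/V₁) = nRT ln(P₁/P₂).
W = (1.54)(8.314)(392) × ln(611/1890)
  = 5019 × ln(0.3233) = 5019 × -1.129
W_by_gas = -5668 J.

W ≈ -5.67 kJ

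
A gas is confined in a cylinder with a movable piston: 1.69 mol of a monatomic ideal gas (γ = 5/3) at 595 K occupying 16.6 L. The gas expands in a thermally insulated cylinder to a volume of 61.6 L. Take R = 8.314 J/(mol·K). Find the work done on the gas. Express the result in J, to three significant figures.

W ≈ -7310 J

Adiabatic: TV^(γ−1) = const with γ = 5/3.
T₂ = T₁ (V₁/V₂)^(γ−1) = 595 × (16.6/61.6)^0.667 = 595 × 0.4172 = 248.2 K.
W_by = nCᵥ(T₁ − T₂) = (1.69)(12.47)(595 − 248.2) = 7308 J.
Work on gas = −W_by = -7308 J.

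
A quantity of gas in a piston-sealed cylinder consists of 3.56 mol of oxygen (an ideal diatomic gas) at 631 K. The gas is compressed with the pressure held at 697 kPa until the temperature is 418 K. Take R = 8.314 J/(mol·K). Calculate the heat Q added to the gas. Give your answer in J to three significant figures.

Q ≈ -22100 J

Isobaric: W = nRΔT = (3.56)(8.314)(-213) = -6304 J.
ΔU = nCᵥΔT with Cᵥ = 5R/2: ΔU = (3.56)(20.79)(-213) = -15761 J.
Q = ΔU + W = -15761 − 6304 = -22065 J.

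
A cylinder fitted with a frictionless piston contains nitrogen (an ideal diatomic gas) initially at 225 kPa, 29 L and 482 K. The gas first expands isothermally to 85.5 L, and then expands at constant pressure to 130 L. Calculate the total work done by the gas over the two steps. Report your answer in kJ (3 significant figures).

Step 1 (isothermal): W = P₁V₁ ln(V₂/V₁) = (6525) ln(85.5/29) = 7055 J.
After step 1: P = 76.32 kPa, V = 85.5 L, T = 482 K.
Step 2 (isobaric): W = PΔV = (76.32 kPa)(130 − 85.5 L) = 3396 J.
W_total = 7055 + 3396 = 10451 J.

W_total ≈ 10.5 kJ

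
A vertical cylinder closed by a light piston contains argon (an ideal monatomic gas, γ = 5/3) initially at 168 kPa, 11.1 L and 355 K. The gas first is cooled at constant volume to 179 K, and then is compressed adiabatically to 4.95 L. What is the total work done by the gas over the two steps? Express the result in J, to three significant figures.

Step 1 (isochoric): W = 0 (constant volume).
After step 1: P = 84.71 kPa (V unchanged).
Step 2 (adiabatic): W = (P₁V₁ − P₂V₂)/(γ−1) = (940.3 − 1611)/0.667 = -1006 J.
W_total = 0 − 1006 = -1006 J.

W_total ≈ -1010 J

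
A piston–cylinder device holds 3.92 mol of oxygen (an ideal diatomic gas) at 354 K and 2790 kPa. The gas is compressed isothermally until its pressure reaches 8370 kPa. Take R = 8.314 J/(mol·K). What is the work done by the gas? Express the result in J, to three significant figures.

Isothermal process: W = nRT ln(V₂/V₁) = nRT ln(P₁/P₂).
W = (3.92)(8.314)(354) × ln(2790/8370)
  = 11537 × ln(0.3333) = 11537 × -1.099
W_by_gas = -12675 J.

W ≈ -12700 J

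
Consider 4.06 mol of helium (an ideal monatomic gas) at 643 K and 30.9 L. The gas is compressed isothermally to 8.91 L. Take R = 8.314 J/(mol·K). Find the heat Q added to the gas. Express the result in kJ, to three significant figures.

Isothermal ⇒ ΔU = 0, so Q = W = nRT ln(V₂/V₁).
Q = (4.06)(8.314)(643) ln(8.91/30.9) = 21704 × -1.244 = -26991 J.

Q ≈ -27.0 kJ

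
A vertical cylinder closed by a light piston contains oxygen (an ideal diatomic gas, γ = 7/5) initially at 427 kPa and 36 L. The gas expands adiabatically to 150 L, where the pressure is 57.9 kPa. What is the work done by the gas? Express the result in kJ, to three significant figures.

W ≈ 16.7 kJ

Adiabatic: W = (P₁V₁ − P₂V₂)/(γ − 1) with γ = 7/5.
P₁V₁ = 15372 J, P₂V₂ = 8685 J.
W = (15372 − 8685) / 0.4 = 16718 J.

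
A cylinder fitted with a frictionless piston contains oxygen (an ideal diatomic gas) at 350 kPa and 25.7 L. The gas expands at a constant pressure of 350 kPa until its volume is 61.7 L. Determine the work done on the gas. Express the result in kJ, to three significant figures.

W ≈ -12.6 kJ

Isobaric: W = P ΔV.
W = (350 kPa)(61.7 − 25.7 L) = (350)(36) = 12600 J.
Work on gas = −W_by = -12600 J.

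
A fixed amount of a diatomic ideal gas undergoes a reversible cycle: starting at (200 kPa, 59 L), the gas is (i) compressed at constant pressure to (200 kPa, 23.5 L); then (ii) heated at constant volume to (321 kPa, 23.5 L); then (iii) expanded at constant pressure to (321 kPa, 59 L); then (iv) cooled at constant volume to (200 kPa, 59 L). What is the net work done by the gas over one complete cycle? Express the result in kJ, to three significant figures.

W_net ≈ 4.30 kJ

Constant-volume legs do no work.
W(i) = (200)(23.5 − 59) = -7100 J; W(iii) = (321)(59 − 23.5) = 11396 J.
W_net = -7100 + 11396 = 4296 J (the clockwise enclosed area).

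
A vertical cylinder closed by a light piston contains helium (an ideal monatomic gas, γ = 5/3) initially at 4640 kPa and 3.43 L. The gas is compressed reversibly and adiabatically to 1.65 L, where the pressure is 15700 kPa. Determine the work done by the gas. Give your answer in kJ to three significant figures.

W ≈ -15.0 kJ

Adiabatic: W = (P₁V₁ − P₂V₂)/(γ − 1) with γ = 5/3.
P₁V₁ = 15915 J, P₂V₂ = 25905 J.
W = (15915 − 25905) / 0.6667 = -14985 J.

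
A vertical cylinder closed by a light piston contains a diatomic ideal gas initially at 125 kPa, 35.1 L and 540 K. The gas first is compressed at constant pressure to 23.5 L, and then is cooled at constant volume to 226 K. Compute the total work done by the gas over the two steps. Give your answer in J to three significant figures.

W_total ≈ -1450 J

Step 1 (isobaric): W = PΔV = (125 kPa)(23.5 − 35.1 L) = -1450 J.
Step 2 (isochoric): W = 0 (constant volume).
W_total = -1450 + 0 = -1450 J.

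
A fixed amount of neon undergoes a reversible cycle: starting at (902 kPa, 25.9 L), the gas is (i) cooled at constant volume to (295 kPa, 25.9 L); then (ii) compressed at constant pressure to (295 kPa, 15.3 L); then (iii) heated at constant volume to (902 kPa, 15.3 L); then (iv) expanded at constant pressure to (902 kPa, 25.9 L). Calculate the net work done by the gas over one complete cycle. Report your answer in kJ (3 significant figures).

Constant-volume legs do no work.
W(ii) = (295)(15.3 − 25.9) = -3127 J; W(iv) = (902)(25.9 − 15.3) = 9561 J.
W_net = -3127 + 9561 = 6434 J (the clockwise enclosed area).

W_net ≈ 6.43 kJ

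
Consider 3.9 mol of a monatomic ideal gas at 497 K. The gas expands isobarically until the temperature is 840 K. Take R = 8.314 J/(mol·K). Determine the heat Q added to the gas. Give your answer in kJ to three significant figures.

Q ≈ 27.8 kJ

Isobaric: W = nRΔT = (3.9)(8.314)(343) = 11122 J.
ΔU = nCᵥΔT with Cᵥ = 3R/2: ΔU = (3.9)(12.47)(343) = 16682 J.
Q = ΔU + W = 16682 + 11122 = 27804 J.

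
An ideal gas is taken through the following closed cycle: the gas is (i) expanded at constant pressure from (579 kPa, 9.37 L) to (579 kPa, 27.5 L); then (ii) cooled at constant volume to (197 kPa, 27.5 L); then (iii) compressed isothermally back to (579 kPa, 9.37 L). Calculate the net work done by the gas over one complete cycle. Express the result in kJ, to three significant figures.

W_net ≈ 4.66 kJ

Leg (i): W = PΔV = (579)(27.5 − 9.37) = 10497 J.
Leg (ii): W = 0.
Leg (iii): W = PᵢVᵢ ln(V_f/Vᵢ) = (5418) ln(9.37/27.5) = -5833 J.
W_net = 10497 − 5833 = 4664 J.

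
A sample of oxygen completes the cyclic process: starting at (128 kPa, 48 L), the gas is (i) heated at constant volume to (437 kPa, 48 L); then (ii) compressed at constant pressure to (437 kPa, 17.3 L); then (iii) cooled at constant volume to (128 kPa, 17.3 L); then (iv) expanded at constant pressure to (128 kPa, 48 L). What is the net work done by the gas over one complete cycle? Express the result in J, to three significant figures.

W_net ≈ -9490 J

Constant-volume legs do no work.
W(ii) = (437)(17.3 − 48) = -13416 J; W(iv) = (128)(48 − 17.3) = 3930 J.
W_net = -13416 + 3930 = -9486 J (the counter-clockwise enclosed area).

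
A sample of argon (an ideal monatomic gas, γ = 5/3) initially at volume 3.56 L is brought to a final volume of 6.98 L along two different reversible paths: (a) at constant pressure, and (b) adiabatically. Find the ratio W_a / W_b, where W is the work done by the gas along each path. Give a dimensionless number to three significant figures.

Path (a) isobaric: W = P₁(V₂ − V₁) → W_a/(P₁V₁) = 0.9607.
Path (b) adiabatic: W = P₁V₁(1 − (V₁/V₂)^(γ−1))/(γ−1) → W_b/(P₁V₁) = 0.5425.
W_a / W_b = 0.9607 / 0.5425 = 1.771.

W_a / W_b ≈ 1.77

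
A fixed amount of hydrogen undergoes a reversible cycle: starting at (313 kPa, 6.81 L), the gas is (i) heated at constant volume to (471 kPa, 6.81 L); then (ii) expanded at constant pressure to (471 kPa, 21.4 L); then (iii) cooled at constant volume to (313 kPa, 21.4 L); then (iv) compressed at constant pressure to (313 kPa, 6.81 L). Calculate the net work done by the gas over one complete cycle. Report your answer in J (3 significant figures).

W_net ≈ 2310 J

Constant-volume legs do no work.
W(ii) = (471)(21.4 − 6.81) = 6872 J; W(iv) = (313)(6.81 − 21.4) = -4567 J.
W_net = 6872 − 4567 = 2305 J (the clockwise enclosed area).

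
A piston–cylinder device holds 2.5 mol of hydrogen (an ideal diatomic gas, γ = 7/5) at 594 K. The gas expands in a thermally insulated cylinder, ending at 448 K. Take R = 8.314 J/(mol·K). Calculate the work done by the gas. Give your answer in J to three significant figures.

Adiabatic ⇒ Q = 0, so W_by = −ΔU = nCᵥ(T₁ − T₂).
Cᵥ = 5R/2 = 20.79 J/(mol·K).
W = (2.5)(20.79)(594 − 448) = 7587 J.

W ≈ 7590 J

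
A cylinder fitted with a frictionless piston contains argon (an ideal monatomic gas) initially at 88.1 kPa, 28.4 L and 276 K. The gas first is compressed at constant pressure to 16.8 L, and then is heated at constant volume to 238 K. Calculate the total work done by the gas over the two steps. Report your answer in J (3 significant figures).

W_total ≈ -1020 J

Step 1 (isobaric): W = PΔV = (88.1 kPa)(16.8 − 28.4 L) = -1022 J.
Step 2 (isochoric): W = 0 (constant volume).
W_total = -1022 + 0 = -1022 J.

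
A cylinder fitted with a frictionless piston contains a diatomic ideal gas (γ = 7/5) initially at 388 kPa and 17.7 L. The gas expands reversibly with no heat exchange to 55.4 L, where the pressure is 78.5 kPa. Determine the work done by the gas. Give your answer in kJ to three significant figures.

W ≈ 6.30 kJ

Adiabatic: W = (P₁V₁ − P₂V₂)/(γ − 1) with γ = 7/5.
P₁V₁ = 6868 J, P₂V₂ = 4349 J.
W = (6868 − 4349) / 0.4 = 6297 J.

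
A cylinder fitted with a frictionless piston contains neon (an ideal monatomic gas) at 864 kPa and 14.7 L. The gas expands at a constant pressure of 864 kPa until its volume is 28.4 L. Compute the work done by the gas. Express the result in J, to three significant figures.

W ≈ 11800 J

Isobaric: W = P ΔV.
W = (864 kPa)(28.4 − 14.7 L) = (864)(13.7) = 11837 J.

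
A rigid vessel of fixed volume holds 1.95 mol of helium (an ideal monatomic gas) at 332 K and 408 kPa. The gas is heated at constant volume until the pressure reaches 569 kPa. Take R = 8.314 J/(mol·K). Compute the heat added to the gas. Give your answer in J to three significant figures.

Constant volume ⇒ W = 0, so Q = ΔU = nCᵥΔT with Cᵥ = 3R/2 = 12.47 J/(mol·K).
At constant V, T₂/T₁ = P₂/P₁ ⇒ ΔT = T₁(P₂/P₁ − 1) = 332·(569/408 − 1) = 131 K.
ΔU = (1.95)(12.47)(131) = 3186 J.

Q ≈ 3190 J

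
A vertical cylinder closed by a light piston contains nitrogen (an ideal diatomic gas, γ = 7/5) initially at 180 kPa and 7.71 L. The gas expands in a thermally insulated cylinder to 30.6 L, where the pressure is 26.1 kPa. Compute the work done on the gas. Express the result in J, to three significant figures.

Adiabatic: W = (P₁V₁ − P₂V₂)/(γ − 1) with γ = 7/5.
P₁V₁ = 1388 J, P₂V₂ = 798.7 J.
W = (1388 − 798.7) / 0.4 = 1473 J.
Work on gas = −W_by = -1473 J.

W ≈ -1470 J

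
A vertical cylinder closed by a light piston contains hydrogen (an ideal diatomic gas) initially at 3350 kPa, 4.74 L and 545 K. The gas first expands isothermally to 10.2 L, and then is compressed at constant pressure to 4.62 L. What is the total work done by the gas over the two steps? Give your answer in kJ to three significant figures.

Step 1 (isothermal): W = P₁V₁ ln(V₂/V₁) = (15879) ln(10.2/4.74) = 12169 J.
After step 1: P = 1557 kPa, V = 10.2 L, T = 545 K.
Step 2 (isobaric): W = PΔV = (1557 kPa)(4.62 − 10.2 L) = -8687 J.
W_total = 12169 − 8687 = 3482 J.

W_total ≈ 3.48 kJ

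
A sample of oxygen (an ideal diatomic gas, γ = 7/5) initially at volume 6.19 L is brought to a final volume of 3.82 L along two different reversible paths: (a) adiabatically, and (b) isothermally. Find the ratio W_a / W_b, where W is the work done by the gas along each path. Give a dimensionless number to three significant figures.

W_a / W_b ≈ 1.10

Path (a) adiabatic: W = P₁V₁(1 − (V₁/V₂)^(γ−1))/(γ−1) → W_a/(P₁V₁) = -0.5324.
Path (b) isothermal: W = P₁V₁ ln(V₂/V₁) → W_b/(P₁V₁) = -0.4827.
W_a / W_b = -0.5324 / -0.4827 = 1.103.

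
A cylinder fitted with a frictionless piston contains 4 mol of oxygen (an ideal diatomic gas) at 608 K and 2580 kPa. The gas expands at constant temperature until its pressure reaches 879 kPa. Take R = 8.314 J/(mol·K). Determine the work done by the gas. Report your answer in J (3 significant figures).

Isothermal process: W = nRT ln(V₂/V₁) = nRT ln(P₁/P₂).
W = (4)(8.314)(608) × ln(2580/879)
  = 20220 × ln(2.935) = 20220 × 1.077
W_by_gas = 21772 J.

W ≈ 21800 J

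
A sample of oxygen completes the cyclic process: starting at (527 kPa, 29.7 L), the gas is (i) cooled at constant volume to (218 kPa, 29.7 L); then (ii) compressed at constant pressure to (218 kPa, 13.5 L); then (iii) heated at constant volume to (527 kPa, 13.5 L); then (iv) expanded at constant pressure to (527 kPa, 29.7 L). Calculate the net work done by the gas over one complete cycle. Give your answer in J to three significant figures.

W_net ≈ 5010 J

Constant-volume legs do no work.
W(ii) = (218)(13.5 − 29.7) = -3532 J; W(iv) = (527)(29.7 − 13.5) = 8537 J.
W_net = -3532 + 8537 = 5006 J (the clockwise enclosed area).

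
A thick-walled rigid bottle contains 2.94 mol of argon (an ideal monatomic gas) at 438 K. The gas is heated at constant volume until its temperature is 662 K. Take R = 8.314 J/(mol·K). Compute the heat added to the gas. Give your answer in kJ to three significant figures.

Q ≈ 8.21 kJ

Constant volume ⇒ W = 0, so Q = ΔU = nCᵥΔT with Cᵥ = 3R/2 = 12.47 J/(mol·K).
ΔU = (2.94)(12.47)(662 − 438) = 8213 J.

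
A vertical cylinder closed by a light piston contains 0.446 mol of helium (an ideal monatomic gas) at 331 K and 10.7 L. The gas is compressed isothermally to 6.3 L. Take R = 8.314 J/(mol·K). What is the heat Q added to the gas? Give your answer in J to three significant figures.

Isothermal ⇒ ΔU = 0, so Q = W = nRT ln(V₂/V₁).
Q = (0.446)(8.314)(331) ln(6.3/10.7) = 1227 × -0.5297 = -650.1 J.

Q ≈ -650 J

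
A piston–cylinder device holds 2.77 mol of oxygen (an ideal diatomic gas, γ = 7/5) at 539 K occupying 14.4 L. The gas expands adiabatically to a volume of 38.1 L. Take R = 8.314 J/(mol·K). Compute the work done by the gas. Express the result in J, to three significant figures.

W ≈ 10000 J

Adiabatic: TV^(γ−1) = const with γ = 7/5.
T₂ = T₁ (V₁/V₂)^(γ−1) = 539 × (14.4/38.1)^0.4 = 539 × 0.6776 = 365.2 K.
W_by = nCᵥ(T₁ − T₂) = (2.77)(20.79)(539 − 365.2) = 10005 J.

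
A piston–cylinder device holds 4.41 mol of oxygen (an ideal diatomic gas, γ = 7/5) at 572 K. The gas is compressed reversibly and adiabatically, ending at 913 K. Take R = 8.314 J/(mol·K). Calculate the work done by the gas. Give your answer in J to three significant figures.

W ≈ -31300 J

Adiabatic ⇒ Q = 0, so W_by = −ΔU = nCᵥ(T₁ − T₂).
Cᵥ = 5R/2 = 20.79 J/(mol·K).
W = (4.41)(20.79)(572 − 913) = -31257 J.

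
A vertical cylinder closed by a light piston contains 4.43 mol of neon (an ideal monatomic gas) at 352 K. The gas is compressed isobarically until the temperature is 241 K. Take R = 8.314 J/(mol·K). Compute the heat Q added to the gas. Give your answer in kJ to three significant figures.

Q ≈ -10.2 kJ

Isobaric: W = nRΔT = (4.43)(8.314)(-111) = -4088 J.
ΔU = nCᵥΔT with Cᵥ = 3R/2: ΔU = (4.43)(12.47)(-111) = -6132 J.
Q = ΔU + W = -6132 − 4088 = -10221 J.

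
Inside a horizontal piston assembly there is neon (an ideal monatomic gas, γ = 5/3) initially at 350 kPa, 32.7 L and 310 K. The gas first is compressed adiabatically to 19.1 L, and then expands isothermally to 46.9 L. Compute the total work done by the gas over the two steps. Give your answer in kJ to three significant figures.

Step 1 (adiabatic): W = (P₁V₁ − P₂V₂)/(γ−1) = (11445 − 16379)/0.667 = -7401 J.
After step 1: P = 857.5 kPa, V = 19.1 L, T = 443.6 K.
Step 2 (isothermal): W = P₁V₁ ln(V₂/V₁) = (16379) ln(46.9/19.1) = 14714 J.
W_total = -7401 + 14714 = 7313 J.

W_total ≈ 7.31 kJ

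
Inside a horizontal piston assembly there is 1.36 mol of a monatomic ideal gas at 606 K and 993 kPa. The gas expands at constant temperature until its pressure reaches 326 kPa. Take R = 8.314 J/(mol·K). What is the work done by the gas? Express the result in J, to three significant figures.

W ≈ 7630 J

Isothermal process: W = nRT ln(V₂/V₁) = nRT ln(P₁/P₂).
W = (1.36)(8.314)(606) × ln(993/326)
  = 6852 × ln(3.046) = 6852 × 1.114
W_by_gas = 7632 J.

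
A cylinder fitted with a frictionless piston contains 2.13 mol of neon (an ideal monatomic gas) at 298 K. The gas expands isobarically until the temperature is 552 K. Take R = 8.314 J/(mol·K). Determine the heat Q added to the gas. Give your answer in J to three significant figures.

Isobaric: W = nRΔT = (2.13)(8.314)(254) = 4498 J.
ΔU = nCᵥΔT with Cᵥ = 3R/2: ΔU = (2.13)(12.47)(254) = 6747 J.
Q = ΔU + W = 6747 + 4498 = 11245 J.

Q ≈ 11200 J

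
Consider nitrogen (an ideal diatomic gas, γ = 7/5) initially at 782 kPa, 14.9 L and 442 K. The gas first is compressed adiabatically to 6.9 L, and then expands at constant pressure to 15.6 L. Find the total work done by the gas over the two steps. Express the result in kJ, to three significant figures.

W_total ≈ 9.48 kJ

Step 1 (adiabatic): W = (P₁V₁ − P₂V₂)/(γ−1) = (11652 − 15854)/0.4 = -10504 J.
After step 1: P = 2298 kPa, V = 6.9 L, T = 601.4 K.
Step 2 (isobaric): W = PΔV = (2298 kPa)(15.6 − 6.9 L) = 19989 J.
W_total = -10504 + 19989 = 9485 J.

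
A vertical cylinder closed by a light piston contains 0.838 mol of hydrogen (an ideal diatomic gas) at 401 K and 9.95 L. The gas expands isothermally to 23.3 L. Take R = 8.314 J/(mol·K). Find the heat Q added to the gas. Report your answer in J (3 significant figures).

Q ≈ 2380 J

Isothermal ⇒ ΔU = 0, so Q = W = nRT ln(V₂/V₁).
Q = (0.838)(8.314)(401) ln(23.3/9.95) = 2794 × 0.8509 = 2377 J.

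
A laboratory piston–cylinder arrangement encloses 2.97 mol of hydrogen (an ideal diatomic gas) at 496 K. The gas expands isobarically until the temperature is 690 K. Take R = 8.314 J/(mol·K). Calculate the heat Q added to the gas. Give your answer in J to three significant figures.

Isobaric: W = nRΔT = (2.97)(8.314)(194) = 4790 J.
ΔU = nCᵥΔT with Cᵥ = 5R/2: ΔU = (2.97)(20.79)(194) = 11976 J.
Q = ΔU + W = 11976 + 4790 = 16766 J.

Q ≈ 16800 J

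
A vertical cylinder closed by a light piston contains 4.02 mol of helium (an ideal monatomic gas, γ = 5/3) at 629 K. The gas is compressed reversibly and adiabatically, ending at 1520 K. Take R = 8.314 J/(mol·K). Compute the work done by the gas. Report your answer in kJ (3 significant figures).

W ≈ -44.7 kJ

Adiabatic ⇒ Q = 0, so W_by = −ΔU = nCᵥ(T₁ − T₂).
Cᵥ = 3R/2 = 12.47 J/(mol·K).
W = (4.02)(12.47)(629 − 1520) = -44669 J.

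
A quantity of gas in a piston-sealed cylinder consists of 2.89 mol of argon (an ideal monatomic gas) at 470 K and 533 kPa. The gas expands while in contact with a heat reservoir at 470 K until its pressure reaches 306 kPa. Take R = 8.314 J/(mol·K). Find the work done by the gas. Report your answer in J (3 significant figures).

W ≈ 6270 J

Isothermal process: W = nRT ln(V₂/V₁) = nRT ln(P₁/P₂).
W = (2.89)(8.314)(470) × ln(533/306)
  = 11293 × ln(1.742) = 11293 × 0.5549
W_by_gas = 6267 J.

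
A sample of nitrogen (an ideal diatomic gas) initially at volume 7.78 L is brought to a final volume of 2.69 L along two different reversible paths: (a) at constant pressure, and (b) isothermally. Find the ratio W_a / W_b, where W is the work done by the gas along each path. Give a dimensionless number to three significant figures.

W_a / W_b ≈ 0.616

Path (a) isobaric: W = P₁(V₂ − V₁) → W_a/(P₁V₁) = -0.6542.
Path (b) isothermal: W = P₁V₁ ln(V₂/V₁) → W_b/(P₁V₁) = -1.062.
W_a / W_b = -0.6542 / -1.062 = 0.616.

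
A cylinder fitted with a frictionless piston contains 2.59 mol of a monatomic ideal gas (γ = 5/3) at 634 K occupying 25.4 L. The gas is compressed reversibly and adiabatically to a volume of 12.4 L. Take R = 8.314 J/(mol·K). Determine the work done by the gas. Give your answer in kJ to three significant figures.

Adiabatic: TV^(γ−1) = const with γ = 5/3.
T₂ = T₁ (V₁/V₂)^(γ−1) = 634 × (25.4/12.4)^0.667 = 634 × 1.613 = 1023 K.
W_by = nCᵥ(T₁ − T₂) = (2.59)(12.47)(634 − 1023) = -12551 J.

W ≈ -12.6 kJ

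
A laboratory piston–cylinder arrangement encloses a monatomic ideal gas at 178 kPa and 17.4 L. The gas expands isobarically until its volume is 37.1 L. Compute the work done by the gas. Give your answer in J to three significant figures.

Isobaric: W = P ΔV.
W = (178 kPa)(37.1 − 17.4 L) = (178)(19.7) = 3507 J.

W ≈ 3510 J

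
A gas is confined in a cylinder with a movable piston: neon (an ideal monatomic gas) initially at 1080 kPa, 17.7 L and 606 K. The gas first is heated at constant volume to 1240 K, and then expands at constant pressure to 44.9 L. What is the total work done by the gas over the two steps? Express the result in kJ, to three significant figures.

W_total ≈ 60.1 kJ

Step 1 (isochoric): W = 0 (constant volume).
After step 1: P = 2210 kPa (V unchanged).
Step 2 (isobaric): W = PΔV = (2210 kPa)(44.9 − 17.7 L) = 60109 J.
W_total = 0 + 60109 = 60109 J.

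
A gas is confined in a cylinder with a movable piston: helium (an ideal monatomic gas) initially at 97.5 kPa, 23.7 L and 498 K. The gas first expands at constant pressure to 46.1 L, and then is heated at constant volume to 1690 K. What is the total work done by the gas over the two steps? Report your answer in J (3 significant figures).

W_total ≈ 2180 J

Step 1 (isobaric): W = PΔV = (97.5 kPa)(46.1 − 23.7 L) = 2184 J.
Step 2 (isochoric): W = 0 (constant volume).
W_total = 2184 + 0 = 2184 J.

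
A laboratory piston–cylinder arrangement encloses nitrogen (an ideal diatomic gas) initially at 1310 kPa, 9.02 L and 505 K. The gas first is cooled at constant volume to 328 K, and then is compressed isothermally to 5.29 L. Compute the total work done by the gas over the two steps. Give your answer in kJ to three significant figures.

Step 1 (isochoric): W = 0 (constant volume).
After step 1: P = 850.9 kPa (V unchanged).
Step 2 (isothermal): W = P₁V₁ ln(V₂/V₁) = (7675) ln(5.29/9.02) = -4095 J.
W_total = 0 − 4095 = -4095 J.

W_total ≈ -4.10 kJ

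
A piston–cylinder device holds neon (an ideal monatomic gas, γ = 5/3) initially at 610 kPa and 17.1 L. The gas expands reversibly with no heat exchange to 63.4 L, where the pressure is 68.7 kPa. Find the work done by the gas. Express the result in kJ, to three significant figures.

Adiabatic: W = (P₁V₁ − P₂V₂)/(γ − 1) with γ = 5/3.
P₁V₁ = 10431 J, P₂V₂ = 4356 J.
W = (10431 − 4356) / 0.6667 = 9113 J.

W ≈ 9.11 kJ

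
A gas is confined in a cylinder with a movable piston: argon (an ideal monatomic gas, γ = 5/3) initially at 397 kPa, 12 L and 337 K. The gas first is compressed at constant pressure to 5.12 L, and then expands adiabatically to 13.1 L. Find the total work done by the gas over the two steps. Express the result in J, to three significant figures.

W_total ≈ -1310 J

Step 1 (isobaric): W = PΔV = (397 kPa)(5.12 − 12 L) = -2731 J.
After step 1: P = 397 kPa, V = 5.12 L, T = 143.8 K.
Step 2 (adiabatic): W = (P₁V₁ − P₂V₂)/(γ−1) = (2033 − 1087)/0.667 = 1419 J.
W_total = -2731 + 1419 = -1312 J.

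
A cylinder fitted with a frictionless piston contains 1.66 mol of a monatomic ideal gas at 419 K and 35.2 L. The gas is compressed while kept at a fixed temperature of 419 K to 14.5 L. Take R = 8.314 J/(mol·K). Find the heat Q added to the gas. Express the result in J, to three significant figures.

Q ≈ -5130 J

Isothermal ⇒ ΔU = 0, so Q = W = nRT ln(V₂/V₁).
Q = (1.66)(8.314)(419) ln(14.5/35.2) = 5783 × -0.8869 = -5129 J.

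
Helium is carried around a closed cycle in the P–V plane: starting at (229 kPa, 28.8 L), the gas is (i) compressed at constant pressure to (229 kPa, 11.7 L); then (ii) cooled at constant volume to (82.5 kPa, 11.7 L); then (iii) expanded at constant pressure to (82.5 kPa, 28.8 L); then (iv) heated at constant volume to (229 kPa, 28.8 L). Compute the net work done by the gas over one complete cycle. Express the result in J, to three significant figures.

Constant-volume legs do no work.
W(i) = (229)(11.7 − 28.8) = -3916 J; W(iii) = (82.5)(28.8 − 11.7) = 1411 J.
W_net = -3916 + 1411 = -2505 J (the counter-clockwise enclosed area).

W_net ≈ -2510 J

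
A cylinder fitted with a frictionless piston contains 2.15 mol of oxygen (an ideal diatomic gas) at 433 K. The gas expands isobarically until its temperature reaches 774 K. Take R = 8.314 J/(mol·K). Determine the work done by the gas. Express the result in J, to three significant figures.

Isobaric: W = P ΔV = nR ΔT.
W = (2.15)(8.314)(774 − 433) = 6095 J.

W ≈ 6100 J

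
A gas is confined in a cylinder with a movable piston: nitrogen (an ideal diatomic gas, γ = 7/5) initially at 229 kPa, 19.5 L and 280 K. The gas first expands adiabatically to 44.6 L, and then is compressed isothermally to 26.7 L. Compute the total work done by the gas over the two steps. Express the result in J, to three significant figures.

Step 1 (adiabatic): W = (P₁V₁ − P₂V₂)/(γ−1) = (4466 − 3207)/0.4 = 3145 J.
After step 1: P = 71.91 kPa, V = 44.6 L, T = 201.1 K.
Step 2 (isothermal): W = P₁V₁ ln(V₂/V₁) = (3207) ln(26.7/44.6) = -1646 J.
W_total = 3145 − 1646 = 1500 J.

W_total ≈ 1500 J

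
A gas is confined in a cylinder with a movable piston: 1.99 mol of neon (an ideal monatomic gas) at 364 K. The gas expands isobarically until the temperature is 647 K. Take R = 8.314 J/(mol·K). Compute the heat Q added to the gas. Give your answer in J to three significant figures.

Q ≈ 11700 J

Isobaric: W = nRΔT = (1.99)(8.314)(283) = 4682 J.
ΔU = nCᵥΔT with Cᵥ = 3R/2: ΔU = (1.99)(12.47)(283) = 7023 J.
Q = ΔU + W = 7023 + 4682 = 11705 J.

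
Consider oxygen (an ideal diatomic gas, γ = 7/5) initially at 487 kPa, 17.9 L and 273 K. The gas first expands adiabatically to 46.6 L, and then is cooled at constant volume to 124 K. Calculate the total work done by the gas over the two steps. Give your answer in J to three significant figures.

W_total ≈ 6930 J

Step 1 (adiabatic): W = (P₁V₁ − P₂V₂)/(γ−1) = (8717 − 5945)/0.4 = 6930 J.
Step 2 (isochoric): W = 0 (constant volume).
W_total = 6930 + 0 = 6930 J.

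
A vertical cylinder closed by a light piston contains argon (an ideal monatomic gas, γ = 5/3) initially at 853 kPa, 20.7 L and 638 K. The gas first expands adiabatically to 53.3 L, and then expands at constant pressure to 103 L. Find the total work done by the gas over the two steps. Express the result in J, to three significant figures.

W_total ≈ 21200 J

Step 1 (adiabatic): W = (P₁V₁ − P₂V₂)/(γ−1) = (17657 − 9399)/0.667 = 12387 J.
After step 1: P = 176.3 kPa, V = 53.3 L, T = 339.6 K.
Step 2 (isobaric): W = PΔV = (176.3 kPa)(103 − 53.3 L) = 8764 J.
W_total = 12387 + 8764 = 21151 J.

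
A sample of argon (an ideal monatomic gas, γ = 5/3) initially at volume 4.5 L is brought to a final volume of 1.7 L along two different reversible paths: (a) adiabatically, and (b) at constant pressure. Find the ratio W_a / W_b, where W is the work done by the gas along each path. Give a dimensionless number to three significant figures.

W_a / W_b ≈ 2.20

Path (a) adiabatic: W = P₁V₁(1 − (V₁/V₂)^(γ−1))/(γ−1) → W_a/(P₁V₁) = -1.37.
Path (b) isobaric: W = P₁(V₂ − V₁) → W_b/(P₁V₁) = -0.6222.
W_a / W_b = -1.37 / -0.6222 = 2.202.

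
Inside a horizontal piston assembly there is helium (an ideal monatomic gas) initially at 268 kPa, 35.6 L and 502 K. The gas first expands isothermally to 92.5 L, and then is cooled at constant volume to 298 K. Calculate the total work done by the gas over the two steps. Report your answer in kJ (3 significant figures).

Step 1 (isothermal): W = P₁V₁ ln(V₂/V₁) = (9541) ln(92.5/35.6) = 9110 J.
Step 2 (isochoric): W = 0 (constant volume).
W_total = 9110 + 0 = 9110 J.

W_total ≈ 9.11 kJ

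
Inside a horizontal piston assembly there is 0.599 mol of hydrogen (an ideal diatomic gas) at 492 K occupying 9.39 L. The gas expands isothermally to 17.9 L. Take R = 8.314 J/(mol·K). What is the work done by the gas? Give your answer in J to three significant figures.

W ≈ 1580 J

Isothermal: W = nRT ln(V₂/V₁).
W = (0.599)(8.314)(492) × ln(17.9/9.39)
  = 2450 × 0.6452
W_by_gas = 1581 J.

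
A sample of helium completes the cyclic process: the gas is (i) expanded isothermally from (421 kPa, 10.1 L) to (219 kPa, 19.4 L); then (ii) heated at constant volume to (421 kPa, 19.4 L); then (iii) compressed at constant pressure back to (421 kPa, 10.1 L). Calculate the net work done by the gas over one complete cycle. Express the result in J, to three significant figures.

W_net ≈ -1140 J

Leg (i): W = PᵢVᵢ ln(V_f/Vᵢ) = (4252) ln(19.4/10.1) = 2776 J.
Leg (ii): W = 0.
Leg (iii): W = PΔV = (421)(10.1 − 19.4) = -3915 J.
W_net = 2776 − 3915 = -1140 J.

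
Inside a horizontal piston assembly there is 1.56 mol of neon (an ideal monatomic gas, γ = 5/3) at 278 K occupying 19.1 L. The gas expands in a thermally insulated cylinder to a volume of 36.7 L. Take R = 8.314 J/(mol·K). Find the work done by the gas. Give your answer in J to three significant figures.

W ≈ 1910 J

Adiabatic: TV^(γ−1) = const with γ = 5/3.
T₂ = T₁ (V₁/V₂)^(γ−1) = 278 × (19.1/36.7)^0.667 = 278 × 0.647 = 179.9 K.
W_by = nCᵥ(T₁ − T₂) = (1.56)(12.47)(278 − 179.9) = 1909 J.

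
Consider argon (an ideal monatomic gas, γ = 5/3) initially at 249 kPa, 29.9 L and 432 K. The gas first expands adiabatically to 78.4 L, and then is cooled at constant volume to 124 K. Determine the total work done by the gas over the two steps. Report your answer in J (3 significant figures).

W_total ≈ 5290 J

Step 1 (adiabatic): W = (P₁V₁ − P₂V₂)/(γ−1) = (7445 − 3915)/0.667 = 5295 J.
Step 2 (isochoric): W = 0 (constant volume).
W_total = 5295 + 0 = 5295 J.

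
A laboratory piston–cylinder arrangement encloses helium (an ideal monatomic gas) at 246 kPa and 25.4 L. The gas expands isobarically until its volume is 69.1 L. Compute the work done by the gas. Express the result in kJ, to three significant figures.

Isobaric: W = P ΔV.
W = (246 kPa)(69.1 − 25.4 L) = (246)(43.7) = 10750 J.

W ≈ 10.8 kJ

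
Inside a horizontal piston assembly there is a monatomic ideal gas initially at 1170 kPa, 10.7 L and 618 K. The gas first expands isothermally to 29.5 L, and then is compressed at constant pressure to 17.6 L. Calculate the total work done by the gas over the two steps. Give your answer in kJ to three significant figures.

Step 1 (isothermal): W = P₁V₁ ln(V₂/V₁) = (12519) ln(29.5/10.7) = 12696 J.
After step 1: P = 424.4 kPa, V = 29.5 L, T = 618 K.
Step 2 (isobaric): W = PΔV = (424.4 kPa)(17.6 − 29.5 L) = -5050 J.
W_total = 12696 − 5050 = 7646 J.

W_total ≈ 7.65 kJ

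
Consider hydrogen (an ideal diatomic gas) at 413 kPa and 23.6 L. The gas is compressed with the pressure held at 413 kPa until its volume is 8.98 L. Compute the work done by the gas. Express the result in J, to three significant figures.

Isobaric: W = P ΔV.
W = (413 kPa)(8.98 − 23.6 L) = (413)(-14.62) = -6038 J.

W ≈ -6040 J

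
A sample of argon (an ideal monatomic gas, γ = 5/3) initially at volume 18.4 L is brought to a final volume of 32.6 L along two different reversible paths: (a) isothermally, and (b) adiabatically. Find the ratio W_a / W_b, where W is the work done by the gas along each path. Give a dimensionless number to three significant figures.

Path (a) isothermal: W = P₁V₁ ln(V₂/V₁) → W_a/(P₁V₁) = 0.572.
Path (b) adiabatic: W = P₁V₁(1 − (V₁/V₂)^(γ−1))/(γ−1) → W_b/(P₁V₁) = 0.4755.
W_a / W_b = 0.572 / 0.4755 = 1.203.

W_a / W_b ≈ 1.20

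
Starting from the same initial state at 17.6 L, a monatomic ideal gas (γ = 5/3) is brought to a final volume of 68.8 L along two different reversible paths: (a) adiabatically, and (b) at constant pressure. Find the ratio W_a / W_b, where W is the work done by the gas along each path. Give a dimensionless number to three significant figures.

Path (a) adiabatic: W = P₁V₁(1 − (V₁/V₂)^(γ−1))/(γ−1) → W_a/(P₁V₁) = 0.8955.
Path (b) isobaric: W = P₁(V₂ − V₁) → W_b/(P₁V₁) = 2.909.
W_a / W_b = 0.8955 / 2.909 = 0.3078.

W_a / W_b ≈ 0.308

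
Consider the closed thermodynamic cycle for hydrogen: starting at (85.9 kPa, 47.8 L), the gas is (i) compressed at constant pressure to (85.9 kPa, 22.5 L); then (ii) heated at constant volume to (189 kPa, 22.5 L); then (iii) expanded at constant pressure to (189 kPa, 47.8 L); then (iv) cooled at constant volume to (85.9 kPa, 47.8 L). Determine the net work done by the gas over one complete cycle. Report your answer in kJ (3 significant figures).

Constant-volume legs do no work.
W(i) = (85.9)(22.5 − 47.8) = -2173 J; W(iii) = (189)(47.8 − 22.5) = 4782 J.
W_net = -2173 + 4782 = 2608 J (the clockwise enclosed area).

W_net ≈ 2.61 kJ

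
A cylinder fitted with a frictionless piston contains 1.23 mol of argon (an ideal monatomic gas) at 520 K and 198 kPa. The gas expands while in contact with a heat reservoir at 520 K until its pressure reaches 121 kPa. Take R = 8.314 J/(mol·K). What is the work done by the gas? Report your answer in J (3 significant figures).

W ≈ 2620 J

Isothermal process: W = nRT ln(V₂/V₁) = nRT ln(P₁/P₂).
W = (1.23)(8.314)(520) × ln(198/121)
  = 5318 × ln(1.636) = 5318 × 0.4925
W_by_gas = 2619 J.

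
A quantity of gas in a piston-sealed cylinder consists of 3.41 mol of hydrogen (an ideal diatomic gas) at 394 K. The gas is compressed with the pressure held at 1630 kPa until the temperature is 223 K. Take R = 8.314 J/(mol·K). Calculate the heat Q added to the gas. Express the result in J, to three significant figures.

Isobaric: W = nRΔT = (3.41)(8.314)(-171) = -4848 J.
ΔU = nCᵥΔT with Cᵥ = 5R/2: ΔU = (3.41)(20.79)(-171) = -12120 J.
Q = ΔU + W = -12120 − 4848 = -16968 J.

Q ≈ -17000 J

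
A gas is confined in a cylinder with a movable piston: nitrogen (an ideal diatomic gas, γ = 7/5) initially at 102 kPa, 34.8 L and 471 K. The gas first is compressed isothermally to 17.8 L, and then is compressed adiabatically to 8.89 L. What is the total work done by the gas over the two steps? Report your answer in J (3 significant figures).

Step 1 (isothermal): W = P₁V₁ ln(V₂/V₁) = (3550) ln(17.8/34.8) = -2380 J.
After step 1: P = 199.4 kPa, V = 17.8 L, T = 471 K.
Step 2 (adiabatic): W = (P₁V₁ − P₂V₂)/(γ−1) = (3550 − 4686)/0.4 = -2841 J.
W_total = -2380 − 2841 = -5220 J.

W_total ≈ -5220 J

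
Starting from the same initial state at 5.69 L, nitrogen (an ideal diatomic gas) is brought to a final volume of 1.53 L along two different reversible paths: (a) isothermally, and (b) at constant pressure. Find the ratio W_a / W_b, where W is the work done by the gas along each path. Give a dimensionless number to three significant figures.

W_a / W_b ≈ 1.80

Path (a) isothermal: W = P₁V₁ ln(V₂/V₁) → W_a/(P₁V₁) = -1.313.
Path (b) isobaric: W = P₁(V₂ − V₁) → W_b/(P₁V₁) = -0.7311.
W_a / W_b = -1.313 / -0.7311 = 1.797.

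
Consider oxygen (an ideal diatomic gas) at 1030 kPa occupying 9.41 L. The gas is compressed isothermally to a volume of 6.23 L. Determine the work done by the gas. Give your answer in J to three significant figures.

Isothermal: W = nRT ln(V₂/V₁) = P₁V₁ ln(V₂/V₁).
P₁V₁ = (1030 kPa)(9.41 L) = 9692 J.
W = 9692 × ln(6.23/9.41) = 9692 × -0.4124
W_by_gas = -3997 J.

W ≈ -4000 J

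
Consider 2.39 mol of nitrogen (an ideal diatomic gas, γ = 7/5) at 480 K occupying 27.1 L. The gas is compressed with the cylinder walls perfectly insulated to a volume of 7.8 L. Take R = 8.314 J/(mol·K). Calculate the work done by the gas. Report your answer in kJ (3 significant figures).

W ≈ -15.4 kJ

Adiabatic: TV^(γ−1) = const with γ = 7/5.
T₂ = T₁ (V₁/V₂)^(γ−1) = 480 × (27.1/7.8)^0.4 = 480 × 1.646 = 789.9 K.
W_by = nCᵥ(T₁ − T₂) = (2.39)(20.79)(480 − 789.9) = -15396 J.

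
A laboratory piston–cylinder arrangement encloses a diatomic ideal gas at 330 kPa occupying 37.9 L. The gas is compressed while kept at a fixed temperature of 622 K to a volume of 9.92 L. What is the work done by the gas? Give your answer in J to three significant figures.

Isothermal: W = nRT ln(V₂/V₁) = P₁V₁ ln(V₂/V₁).
P₁V₁ = (330 kPa)(37.9 L) = 12507 J.
W = 12507 × ln(9.92/37.9) = 12507 × -1.34
W_by_gas = -16764 J.

W ≈ -16800 J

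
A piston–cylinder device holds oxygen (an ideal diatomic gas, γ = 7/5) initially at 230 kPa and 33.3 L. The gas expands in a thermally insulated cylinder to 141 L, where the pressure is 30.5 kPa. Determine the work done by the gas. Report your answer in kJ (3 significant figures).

W ≈ 8.40 kJ

Adiabatic: W = (P₁V₁ − P₂V₂)/(γ − 1) with γ = 7/5.
P₁V₁ = 7659 J, P₂V₂ = 4300 J.
W = (7659 − 4300) / 0.4 = 8396 J.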